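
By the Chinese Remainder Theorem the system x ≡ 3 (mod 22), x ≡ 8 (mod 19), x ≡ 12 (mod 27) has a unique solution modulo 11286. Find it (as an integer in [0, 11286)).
x ≡ 4359 (mod 11286); the representative in [0, 11286) is 4359

The moduli 22, 19, 27 are pairwise coprime, so by the CRT there is a unique solution mod 22·19·27 = 11286.
Solve by successive substitution. Start with x ≡ 3 (mod 22).
  Combine with x ≡ 8 (mod 19): write x = 3 + 22·t and require 3 + 22·t ≡ 8 (mod 19), i.e. 22·t ≡ 8 − 3 ≡ 5 (mod 19). Since 22^(−1) ≡ 13 (mod 19) (22 ≡ 3 (mod 19)), t ≡ 13·5 ≡ 8 (mod 19). So x ≡ 3 + 22·8 = 179 (mod 418).
  Combine with x ≡ 12 (mod 27): write x = 179 + 418·t and require 179 + 418·t ≡ 12 (mod 27), i.e. 418·t ≡ 12 − 179 ≡ 22 (mod 27). Since 418^(−1) ≡ 25 (mod 27) (418 ≡ 13 (mod 27)), t ≡ 25·22 ≡ 10 (mod 27). So x ≡ 179 + 418·10 = 4359 (mod 11286).
Unique solution in [0, 11286): x = 4359.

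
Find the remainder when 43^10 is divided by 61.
Use repeated squaring. Binary(10) = 1010. Walk through the bits of the exponent 10 left-to-right: at each bit after the leading one, square the running value, then multiply by 43 if the bit is 1 (always reducing mod 61):
  bit 1 = 1 (leading): start with 43.
  bit 2 = 0: square 43^2 = 1849 ≡ 19 (mod 61).
  bit 3 = 1: square 19^2 = 361 ≡ 56; bit is 1, so multiply 56·43 = 2408 ≡ 29 (mod 61).
  bit 4 = 0: square 29^2 = 841 ≡ 48 (mod 61).
Final value: 43^10 ≡ 48 (mod 61).

Final answer: 48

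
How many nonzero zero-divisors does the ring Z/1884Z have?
In Z/1884Z each nonzero element is either a unit (gcd with 1884 is 1) or a zero-divisor (gcd > 1). The number of units is φ(1884): factorise 1884 = 2^2 · 3 · 157, so φ(1884) = (2^2 − 2^1) · (3 − 1) · (157 − 1) = 2 · 2 · 156 = 624. The nonzero elements number 1884 − 1 = 1883. Hence the nonzero zero-divisors number 1883 − 624 = 1259.

Final answer: Z/1884Z has 1259 nonzero zero-divisors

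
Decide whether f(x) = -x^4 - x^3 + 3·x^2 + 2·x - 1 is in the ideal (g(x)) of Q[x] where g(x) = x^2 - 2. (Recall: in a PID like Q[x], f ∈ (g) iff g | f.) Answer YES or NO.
NO

In Q[x] the ideal (g) consists of all multiples of g, so f ∈ (g) iff g | f, i.e. iff the remainder of f on division by g is 0. Divide f by g (g is monic, so eliminate the leading term of the running remainder at each step):
  leading term -x^4: subtract (-x^2)·g(x) = -x^4 + 2·x^2, leaving -x^3 + x^2 + 2·x - 1
  leading term -x^3: subtract (-x)·g(x) = -x^3 + 2·x, leaving x^2 - 1
  leading term x^2: subtract (1)·g(x) = x^2 - 2, leaving 1
The remainder r(x) = 1 ≠ 0 (and deg r < deg g), so g ∤ f, i.e. f ∉ (g).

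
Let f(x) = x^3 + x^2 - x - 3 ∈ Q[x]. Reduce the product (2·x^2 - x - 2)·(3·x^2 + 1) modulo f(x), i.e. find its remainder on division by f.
First multiply in Q[x] without reducing: a · b = 6·x^4 - 3·x^3 - 4·x^2 - x - 2. Now divide by f(x) = x^3 + x^2 - x - 3, eliminating the leading term at each step:
  leading term 6·x^4: subtract (6·x)·f(x) = 6·x^4 + 6·x^3 - 6·x^2 - 18·x, leaving -9·x^3 + 2·x^2 + 17·x - 2
  leading term -9·x^3: subtract (-9)·f(x) = -9·x^3 - 9·x^2 + 9·x + 27, leaving 11·x^2 + 8·x - 29
The degree is now < 3, so this is the remainder. Hence a · b ≡ 11·x^2 + 8·x - 29 in Q[x]/(f).

Final answer: a · b ≡ 11·x^2 + 8·x - 29 (mod f(x))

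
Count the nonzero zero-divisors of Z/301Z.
In Z/301Z each nonzero element is either a unit (gcd with 301 is 1) or a zero-divisor (gcd > 1). The number of units is φ(301): factorise 301 = 7 · 43, so φ(301) = (7 − 1) · (43 − 1) = 6 · 42 = 252. The nonzero elements number 301 − 1 = 300. Hence the nonzero zero-divisors number 300 − 252 = 48.

Final answer: Z/301Z has 48 nonzero zero-divisors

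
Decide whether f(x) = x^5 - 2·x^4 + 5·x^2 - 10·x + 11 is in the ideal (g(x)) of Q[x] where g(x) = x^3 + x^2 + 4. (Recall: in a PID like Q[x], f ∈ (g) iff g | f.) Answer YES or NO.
NO

In Q[x] the ideal (g) consists of all multiples of g, so f ∈ (g) iff g | f, i.e. iff the remainder of f on division by g is 0. Divide f by g (g is monic, so eliminate the leading term of the running remainder at each step):
  leading term x^5: subtract (x^2)·g(x) = x^5 + x^4 + 4·x^2, leaving -3·x^4 + x^2 - 10·x + 11
  leading term -3·x^4: subtract (-3·x)·g(x) = -3·x^4 - 3·x^3 - 12·x, leaving 3·x^3 + x^2 + 2·x + 11
  leading term 3·x^3: subtract (3)·g(x) = 3·x^3 + 3·x^2 + 12, leaving -2·x^2 + 2·x - 1
The remainder r(x) = -2·x^2 + 2·x - 1 ≠ 0 (and deg r < deg g), so g ∤ f, i.e. f ∉ (g).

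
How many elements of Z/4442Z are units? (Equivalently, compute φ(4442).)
An element a ∈ Z/4442Z is a unit iff gcd(a, 4442) = 1, so the number of units is φ(4442). φ is multiplicative, with φ(p^e) = p^e − p^(e−1). Factorise 4442 = 2 · 2221. Then
  φ(4442) = (2 − 1) · (2221 − 1) = 1 · 2220 = 2220.

Final answer: Z/4442Z has φ(4442) = 2220 units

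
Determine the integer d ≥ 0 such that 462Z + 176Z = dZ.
(462, 176) = (22); d = 22

In the PID Z, (a, b) is generated by gcd(a, b). Compute gcd(462, 176) with the extended Euclidean algorithm, tracking rows (r, s, t) with s·462 + t·176 = r:
  row A: (462, 1, 0)   [1·462 + 0·176 = 462]
  row B: (176, 0, 1)   [0·462 + 1·176 = 176]
  462 = 2·176 + 110   → row C = row A − 2·row B = (110, 1, −2)   [check: 1·462 − 2·176 = 110]
  176 = 1·110 + 66   → row D = row B − 1·row C = (66, −1, 3)   [check: −1·462 + 3·176 = 66]
  110 = 1·66 + 44   → row E = row C − 1·row D = (44, 2, −5)   [check: 2·462 − 5·176 = 44]
  66 = 1·44 + 22   → row F = row D − 1·row E = (22, −3, 8)   [check: −3·462 + 8·176 = 22]
  44 = 2·22 + 0   → remainder 0, stop. gcd = 22 (last nonzero row F).
So gcd(462, 176) = 22, with Bézout identity −3·462 + 8·176 = 22. Containment (⊇): the Bézout identity exhibits 22 as an element of (462, 176), giving (22) ⊆ (462, 176). Containment (⊆): since 22 | 462 and 22 | 176 (462 = 22·21, 176 = 22·8), every Z-linear combination of 462 and 176 is divisible by 22, so (462, 176) ⊆ (22). Therefore (462, 176) = (22), d = 22.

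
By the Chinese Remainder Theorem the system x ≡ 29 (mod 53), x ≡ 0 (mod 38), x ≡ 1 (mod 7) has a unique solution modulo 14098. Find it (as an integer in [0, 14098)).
x ≡ 13756 (mod 14098); the representative in [0, 14098) is 13756

The moduli 53, 38, 7 are pairwise coprime, so by the CRT there is a unique solution mod 53·38·7 = 14098.
Solve by successive substitution. Start with x ≡ 29 (mod 53).
  Combine with x ≡ 0 (mod 38): write x = 29 + 53·t and require 29 + 53·t ≡ 0 (mod 38), i.e. 53·t ≡ 0 − 29 ≡ 9 (mod 38). Since 53^(−1) ≡ 33 (mod 38) (53 ≡ 15 (mod 38)), t ≡ 33·9 ≡ 31 (mod 38). So x ≡ 29 + 53·31 = 1672 (mod 2014).
  Combine with x ≡ 1 (mod 7): write x = 1672 + 2014·t and require 1672 + 2014·t ≡ 1 (mod 7), i.e. 2014·t ≡ 1 − 1672 ≡ 2 (mod 7). Since 2014^(−1) ≡ 3 (mod 7) (2014 ≡ 5 (mod 7)), t ≡ 3·2 ≡ 6 (mod 7). So x ≡ 1672 + 2014·6 = 13756 (mod 14098).
Unique solution in [0, 14098): x = 13756.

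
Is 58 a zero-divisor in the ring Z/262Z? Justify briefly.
gcd(58, 262) = 2 > 1, so 58 is not a unit in Z/262Z. In Z/nZ every nonzero non-unit is a zero-divisor: explicitly, take b = 262/gcd = 131 ≠ 0 (mod 262); then 58·131 = 7598 = 29·262, i.e. 58·131 ≡ 0 (mod 262). So 58 is a zero-divisor.

Final answer: YES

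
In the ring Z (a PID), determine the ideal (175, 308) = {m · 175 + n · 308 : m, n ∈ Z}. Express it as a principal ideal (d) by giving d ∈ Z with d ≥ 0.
(175, 308) = (7); d = 7

In the PID Z, (a, b) is generated by gcd(a, b). Compute gcd(308, 175) with the extended Euclidean algorithm, tracking rows (r, s, t) with s·308 + t·175 = r:
  row A: (308, 1, 0)   [1·308 + 0·175 = 308]
  row B: (175, 0, 1)   [0·308 + 1·175 = 175]
  308 = 1·175 + 133   → row C = row A − 1·row B = (133, 1, −1)   [check: 1·308 − 1·175 = 133]
  175 = 1·133 + 42   → row D = row B − 1·row C = (42, −1, 2)   [check: −1·308 + 2·175 = 42]
  133 = 3·42 + 7   → row E = row C − 3·row D = (7, 4, −7)   [check: 4·308 − 7·175 = 7]
  42 = 6·7 + 0   → remainder 0, stop. gcd = 7 (last nonzero row E).
So gcd(175, 308) = 7, with Bézout identity 4·308 − 7·175 = 7. Containment (⊇): the Bézout identity exhibits 7 as an element of (175, 308), giving (7) ⊆ (175, 308). Containment (⊆): since 7 | 175 and 7 | 308 (175 = 7·25, 308 = 7·44), every Z-linear combination of 175 and 308 is divisible by 7, so (175, 308) ⊆ (7). Therefore (175, 308) = (7), d = 7.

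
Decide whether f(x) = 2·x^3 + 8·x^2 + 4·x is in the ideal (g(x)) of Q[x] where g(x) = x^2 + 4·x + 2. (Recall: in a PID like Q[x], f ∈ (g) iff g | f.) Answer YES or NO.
In Q[x] the ideal (g) consists of all multiples of g, so f ∈ (g) iff g | f, i.e. iff the remainder of f on division by g is 0. Divide f by g (g is monic, so eliminate the leading term of the running remainder at each step):
  leading term 2·x^3: subtract (2·x)·g(x) = 2·x^3 + 8·x^2 + 4·x, leaving 0
The remainder is 0, so f(x) = g(x) · h(x) with h(x) = 2·x. Hence g | f, i.e. f ∈ (g).

Final answer: YES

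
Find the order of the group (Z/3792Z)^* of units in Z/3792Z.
|(Z/3792Z)^*| = 1248

(Z/3792Z)^* consists of the classes a with gcd(a, 3792) = 1, so its order is φ(3792). φ is multiplicative, with φ(p^e) = p^e − p^(e−1). Factorise 3792 = 2^4 · 3 · 79. Then
  φ(3792) = (2^4 − 2^3) · (3 − 1) · (79 − 1) = 8 · 2 · 78 = 1248.
Thus |(Z/3792Z)^*| = 1248.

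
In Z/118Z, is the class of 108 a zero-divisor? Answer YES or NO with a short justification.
YES

gcd(108, 118) = 2 > 1, so 108 is not a unit in Z/118Z. In Z/nZ every nonzero non-unit is a zero-divisor: explicitly, take b = 118/gcd = 59 ≠ 0 (mod 118); then 108·59 = 6372 = 54·118, i.e. 108·59 ≡ 0 (mod 118). So 108 is a zero-divisor.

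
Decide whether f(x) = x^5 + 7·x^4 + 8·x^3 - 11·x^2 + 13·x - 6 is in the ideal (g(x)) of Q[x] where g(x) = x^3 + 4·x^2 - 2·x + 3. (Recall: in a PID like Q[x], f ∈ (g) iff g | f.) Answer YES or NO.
YES

In Q[x] the ideal (g) consists of all multiples of g, so f ∈ (g) iff g | f, i.e. iff the remainder of f on division by g is 0. Divide f by g (g is monic, so eliminate the leading term of the running remainder at each step):
  leading term x^5: subtract (x^2)·g(x) = x^5 + 4·x^4 - 2·x^3 + 3·x^2, leaving 3·x^4 + 10·x^3 - 14·x^2 + 13·x - 6
  leading term 3·x^4: subtract (3·x)·g(x) = 3·x^4 + 12·x^3 - 6·x^2 + 9·x, leaving -2·x^3 - 8·x^2 + 4·x - 6
  leading term -2·x^3: subtract (-2)·g(x) = -2·x^3 - 8·x^2 + 4·x - 6, leaving 0
The remainder is 0, so f(x) = g(x) · h(x) with h(x) = x^2 + 3·x - 2. Hence g | f, i.e. f ∈ (g).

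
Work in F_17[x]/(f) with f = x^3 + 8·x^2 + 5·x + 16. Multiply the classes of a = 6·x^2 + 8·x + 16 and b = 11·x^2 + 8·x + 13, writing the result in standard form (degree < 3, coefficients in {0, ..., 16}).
Multiply as integer polynomials: a · b = 66·x^4 + 136·x^3 + 318·x^2 + 232·x + 208. Reducing coefficients mod 17: a · b ≡ 15·x^4 + 12·x^2 + 11·x + 4. Now divide by f(x) = x^3 + 8·x^2 + 5·x + 16 in F_17[x], eliminating the leading term at each step:
  leading term 15·x^4: subtract (15·x)·f(x) = 15·x^4 + x^3 + 7·x^2 + 2·x, leaving 16·x^3 + 5·x^2 + 9·x + 4 (coefficients mod 17)
  leading term 16·x^3: subtract (16)·f(x) = 16·x^3 + 9·x^2 + 12·x + 1, leaving 13·x^2 + 14·x + 3 (coefficients mod 17)
The degree is now < 3, so this is the remainder. Hence a · b ≡ 13·x^2 + 14·x + 3 in F_17[x]/(f).

Final answer: a · b ≡ 13·x^2 + 14·x + 3 (mod f(x))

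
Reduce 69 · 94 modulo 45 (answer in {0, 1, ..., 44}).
6

Reduce the factors first: 69 ≡ 24, 94 ≡ 4 (mod 45), so 69 · 94 ≡ 24 · 4 (mod 45). 24 · 4 = 96. Dividing by 45: 96 = 2·45 + 6. So (69 · 94) mod 45 = 6.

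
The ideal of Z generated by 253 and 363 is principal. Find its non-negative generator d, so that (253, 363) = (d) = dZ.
(253, 363) = (11); d = 11

In the PID Z, (a, b) is generated by gcd(a, b). Compute gcd(363, 253) with the extended Euclidean algorithm, tracking rows (r, s, t) with s·363 + t·253 = r:
  row A: (363, 1, 0)   [1·363 + 0·253 = 363]
  row B: (253, 0, 1)   [0·363 + 1·253 = 253]
  363 = 1·253 + 110   → row C = row A − 1·row B = (110, 1, −1)   [check: 1·363 − 1·253 = 110]
  253 = 2·110 + 33   → row D = row B − 2·row C = (33, −2, 3)   [check: −2·363 + 3·253 = 33]
  110 = 3·33 + 11   → row E = row C − 3·row D = (11, 7, −10)   [check: 7·363 − 10·253 = 11]
  33 = 3·11 + 0   → remainder 0, stop. gcd = 11 (last nonzero row E).
So gcd(253, 363) = 11, with Bézout identity 7·363 − 10·253 = 11. Containment (⊇): the Bézout identity exhibits 11 as an element of (253, 363), giving (11) ⊆ (253, 363). Containment (⊆): since 11 | 253 and 11 | 363 (253 = 11·23, 363 = 11·33), every Z-linear combination of 253 and 363 is divisible by 11, so (253, 363) ⊆ (11). Therefore (253, 363) = (11), d = 11.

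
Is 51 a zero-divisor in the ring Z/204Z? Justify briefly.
gcd(51, 204) = 51 > 1, so 51 is not a unit in Z/204Z. In Z/nZ every nonzero non-unit is a zero-divisor: explicitly, take b = 204/gcd = 4 ≠ 0 (mod 204); then 51·4 = 204 = 1·204, i.e. 51·4 ≡ 0 (mod 204). So 51 is a zero-divisor.

Final answer: YES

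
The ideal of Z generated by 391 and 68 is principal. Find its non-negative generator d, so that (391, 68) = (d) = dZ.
(391, 68) = (17); d = 17

In the PID Z, (a, b) is generated by gcd(a, b). Compute gcd(391, 68) with the extended Euclidean algorithm, tracking rows (r, s, t) with s·391 + t·68 = r:
  row A: (391, 1, 0)   [1·391 + 0·68 = 391]
  row B: (68, 0, 1)   [0·391 + 1·68 = 68]
  391 = 5·68 + 51   → row C = row A − 5·row B = (51, 1, −5)   [check: 1·391 − 5·68 = 51]
  68 = 1·51 + 17   → row D = row B − 1·row C = (17, −1, 6)   [check: −1·391 + 6·68 = 17]
  51 = 3·17 + 0   → remainder 0, stop. gcd = 17 (last nonzero row D).
So gcd(391, 68) = 17, with Bézout identity −1·391 + 6·68 = 17. Containment (⊇): the Bézout identity exhibits 17 as an element of (391, 68), giving (17) ⊆ (391, 68). Containment (⊆): since 17 | 391 and 17 | 68 (391 = 17·23, 68 = 17·4), every Z-linear combination of 391 and 68 is divisible by 17, so (391, 68) ⊆ (17). Therefore (391, 68) = (17), d = 17.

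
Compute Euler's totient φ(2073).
φ(2073) = 1380

φ is multiplicative, with φ(p^e) = p^e − p^(e−1). Factorise 2073 = 3 · 691. Then
  φ(2073) = (3 − 1) · (691 − 1) = 2 · 690 = 1380.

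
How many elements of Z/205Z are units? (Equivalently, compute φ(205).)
Z/205Z has φ(205) = 160 units

An element a ∈ Z/205Z is a unit iff gcd(a, 205) = 1, so the number of units is φ(205). φ is multiplicative, with φ(p^e) = p^e − p^(e−1). Factorise 205 = 5 · 41. Then
  φ(205) = (5 − 1) · (41 − 1) = 4 · 40 = 160.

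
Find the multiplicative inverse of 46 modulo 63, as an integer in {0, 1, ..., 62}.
Apply the extended Euclidean algorithm to (63, 46), tracking rows (r, s, t) with s·63 + t·46 = r. Each division r_prev = q·r_cur + r_new produces the new row as (previous row) − q·(current row):
  row A: (63, 1, 0)   [1·63 + 0·46 = 63]
  row B: (46, 0, 1)   [0·63 + 1·46 = 46]
  63 = 1·46 + 17   → row C = row A − 1·row B = (17, 1, −1)   [check: 1·63 − 1·46 = 17]
  46 = 2·17 + 12   → row D = row B − 2·row C = (12, −2, 3)   [check: −2·63 + 3·46 = 12]
  17 = 1·12 + 5   → row E = row C − 1·row D = (5, 3, −4)   [check: 3·63 − 4·46 = 5]
  12 = 2·5 + 2   → row F = row D − 2·row E = (2, −8, 11)   [check: −8·63 + 11·46 = 2]
  5 = 2·2 + 1   → row G = row E − 2·row F = (1, 19, −26)   [check: 19·63 − 26·46 = 1]
  2 = 2·1 + 0   → remainder 0, stop. gcd = 1 (last nonzero row G).
The gcd is 1, so 46 is invertible mod 63. The last nonzero row gives 19·63 − 26·46 = 1, so t = −26. So 46^(−1) ≡ −26 ≡ 37 (mod 63). Verify: 46 · 37 = 1702 ≡ 1 (mod 63). ✓

Final answer: 46^(−1) ≡ 37 (mod 63)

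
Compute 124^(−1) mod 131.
Apply the extended Euclidean algorithm to (131, 124), tracking rows (r, s, t) with s·131 + t·124 = r. Each division r_prev = q·r_cur + r_new produces the new row as (previous row) − q·(current row):
  row A: (131, 1, 0)   [1·131 + 0·124 = 131]
  row B: (124, 0, 1)   [0·131 + 1·124 = 124]
  131 = 1·124 + 7   → row C = row A − 1·row B = (7, 1, −1)   [check: 1·131 − 1·124 = 7]
  124 = 17·7 + 5   → row D = row B − 17·row C = (5, −17, 18)   [check: −17·131 + 18·124 = 5]
  7 = 1·5 + 2   → row E = row C − 1·row D = (2, 18, −19)   [check: 18·131 − 19·124 = 2]
  5 = 2·2 + 1   → row F = row D − 2·row E = (1, −53, 56)   [check: −53·131 + 56·124 = 1]
  2 = 2·1 + 0   → remainder 0, stop. gcd = 1 (last nonzero row F).
The gcd is 1, so 124 is invertible mod 131. The last nonzero row gives −53·131 + 56·124 = 1, so t = 56. So 124^(−1) ≡ 56 (mod 131). Verify: 124 · 56 = 6944 ≡ 1 (mod 131). ✓

Final answer: 124^(−1) ≡ 56 (mod 131)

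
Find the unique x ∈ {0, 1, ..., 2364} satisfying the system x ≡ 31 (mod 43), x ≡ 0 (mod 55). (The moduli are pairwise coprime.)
x ≡ 2310 (mod 2365); the representative in [0, 2365) is 2310

The moduli 43, 55 are pairwise coprime, so by the CRT there is a unique solution mod 43·55 = 2365.
Solve by successive substitution. Start with x ≡ 31 (mod 43).
  Combine with x ≡ 0 (mod 55): write x = 31 + 43·t and require 31 + 43·t ≡ 0 (mod 55), i.e. 43·t ≡ 0 − 31 ≡ 24 (mod 55). Since 43^(−1) ≡ 32 (mod 55), t ≡ 32·24 ≡ 53 (mod 55). So x ≡ 31 + 43·53 = 2310 (mod 2365).
Unique solution in [0, 2365): x = 2310.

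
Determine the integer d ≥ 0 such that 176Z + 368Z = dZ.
(176, 368) = (16); d = 16

In the PID Z, (a, b) is generated by gcd(a, b). Compute gcd(368, 176) with the extended Euclidean algorithm, tracking rows (r, s, t) with s·368 + t·176 = r:
  row A: (368, 1, 0)   [1·368 + 0·176 = 368]
  row B: (176, 0, 1)   [0·368 + 1·176 = 176]
  368 = 2·176 + 16   → row C = row A − 2·row B = (16, 1, −2)   [check: 1·368 − 2·176 = 16]
  176 = 11·16 + 0   → remainder 0, stop. gcd = 16 (last nonzero row C).
So gcd(176, 368) = 16, with Bézout identity 1·368 − 2·176 = 16. Containment (⊇): the Bézout identity exhibits 16 as an element of (176, 368), giving (16) ⊆ (176, 368). Containment (⊆): since 16 | 176 and 16 | 368 (176 = 16·11, 368 = 16·23), every Z-linear combination of 176 and 368 is divisible by 16, so (176, 368) ⊆ (16). Therefore (176, 368) = (16), d = 16.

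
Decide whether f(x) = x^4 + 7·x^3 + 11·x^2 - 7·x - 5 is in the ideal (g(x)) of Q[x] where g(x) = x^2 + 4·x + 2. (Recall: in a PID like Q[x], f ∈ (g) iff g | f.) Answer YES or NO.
NO

In Q[x] the ideal (g) consists of all multiples of g, so f ∈ (g) iff g | f, i.e. iff the remainder of f on division by g is 0. Divide f by g (g is monic, so eliminate the leading term of the running remainder at each step):
  leading term x^4: subtract (x^2)·g(x) = x^4 + 4·x^3 + 2·x^2, leaving 3·x^3 + 9·x^2 - 7·x - 5
  leading term 3·x^3: subtract (3·x)·g(x) = 3·x^3 + 12·x^2 + 6·x, leaving -3·x^2 - 13·x - 5
  leading term -3·x^2: subtract (-3)·g(x) = -3·x^2 - 12·x - 6, leaving 1 - x
The remainder r(x) = 1 - x ≠ 0 (and deg r < deg g), so g ∤ f, i.e. f ∉ (g).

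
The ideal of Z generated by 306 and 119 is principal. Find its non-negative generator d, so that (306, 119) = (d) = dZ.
(306, 119) = (17); d = 17

In the PID Z, (a, b) is generated by gcd(a, b). Compute gcd(306, 119) with the extended Euclidean algorithm, tracking rows (r, s, t) with s·306 + t·119 = r:
  row A: (306, 1, 0)   [1·306 + 0·119 = 306]
  row B: (119, 0, 1)   [0·306 + 1·119 = 119]
  306 = 2·119 + 68   → row C = row A − 2·row B = (68, 1, −2)   [check: 1·306 − 2·119 = 68]
  119 = 1·68 + 51   → row D = row B − 1·row C = (51, −1, 3)   [check: −1·306 + 3·119 = 51]
  68 = 1·51 + 17   → row E = row C − 1·row D = (17, 2, −5)   [check: 2·306 − 5·119 = 17]
  51 = 3·17 + 0   → remainder 0, stop. gcd = 17 (last nonzero row E).
So gcd(306, 119) = 17, with Bézout identity 2·306 − 5·119 = 17. Containment (⊇): the Bézout identity exhibits 17 as an element of (306, 119), giving (17) ⊆ (306, 119). Containment (⊆): since 17 | 306 and 17 | 119 (306 = 17·18, 119 = 17·7), every Z-linear combination of 306 and 119 is divisible by 17, so (306, 119) ⊆ (17). Therefore (306, 119) = (17), d = 17.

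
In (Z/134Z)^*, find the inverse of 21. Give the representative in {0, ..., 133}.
21^(−1) ≡ 83 (mod 134)

Apply the extended Euclidean algorithm to (134, 21), tracking rows (r, s, t) with s·134 + t·21 = r. Each division r_prev = q·r_cur + r_new produces the new row as (previous row) − q·(current row):
  row A: (134, 1, 0)   [1·134 + 0·21 = 134]
  row B: (21, 0, 1)   [0·134 + 1·21 = 21]
  134 = 6·21 + 8   → row C = row A − 6·row B = (8, 1, −6)   [check: 1·134 − 6·21 = 8]
  21 = 2·8 + 5   → row D = row B − 2·row C = (5, −2, 13)   [check: −2·134 + 13·21 = 5]
  8 = 1·5 + 3   → row E = row C − 1·row D = (3, 3, −19)   [check: 3·134 − 19·21 = 3]
  5 = 1·3 + 2   → row F = row D − 1·row E = (2, −5, 32)   [check: −5·134 + 32·21 = 2]
  3 = 1·2 + 1   → row G = row E − 1·row F = (1, 8, −51)   [check: 8·134 − 51·21 = 1]
  2 = 2·1 + 0   → remainder 0, stop. gcd = 1 (last nonzero row G).
The gcd is 1, so 21 is invertible mod 134. The last nonzero row gives 8·134 − 51·21 = 1, so t = −51. So 21^(−1) ≡ −51 ≡ 83 (mod 134). Verify: 21 · 83 = 1743 ≡ 1 (mod 134). ✓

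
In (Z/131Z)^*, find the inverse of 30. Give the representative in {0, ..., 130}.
30^(−1) ≡ 83 (mod 131)

Apply the extended Euclidean algorithm to (131, 30), tracking rows (r, s, t) with s·131 + t·30 = r. Each division r_prev = q·r_cur + r_new produces the new row as (previous row) − q·(current row):
  row A: (131, 1, 0)   [1·131 + 0·30 = 131]
  row B: (30, 0, 1)   [0·131 + 1·30 = 30]
  131 = 4·30 + 11   → row C = row A − 4·row B = (11, 1, −4)   [check: 1·131 − 4·30 = 11]
  30 = 2·11 + 8   → row D = row B − 2·row C = (8, −2, 9)   [check: −2·131 + 9·30 = 8]
  11 = 1·8 + 3   → row E = row C − 1·row D = (3, 3, −13)   [check: 3·131 − 13·30 = 3]
  8 = 2·3 + 2   → row F = row D − 2·row E = (2, −8, 35)   [check: −8·131 + 35·30 = 2]
  3 = 1·2 + 1   → row G = row E − 1·row F = (1, 11, −48)   [check: 11·131 − 48·30 = 1]
  2 = 2·1 + 0   → remainder 0, stop. gcd = 1 (last nonzero row G).
The gcd is 1, so 30 is invertible mod 131. The last nonzero row gives 11·131 − 48·30 = 1, so t = −48. So 30^(−1) ≡ −48 ≡ 83 (mod 131). Verify: 30 · 83 = 2490 ≡ 1 (mod 131). ✓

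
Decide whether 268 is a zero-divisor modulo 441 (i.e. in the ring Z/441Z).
NO

gcd(268, 441) = 1, so 268 is a unit in Z/441Z (it has a multiplicative inverse). A unit cannot be a zero-divisor: if 268·b ≡ 0 then multiplying both sides by 268^(−1) gives b ≡ 0. So 268 is not a zero-divisor.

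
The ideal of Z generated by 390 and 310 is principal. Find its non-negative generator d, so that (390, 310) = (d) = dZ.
(390, 310) = (10); d = 10

In the PID Z, (a, b) is generated by gcd(a, b). Compute gcd(390, 310) with the extended Euclidean algorithm, tracking rows (r, s, t) with s·390 + t·310 = r:
  row A: (390, 1, 0)   [1·390 + 0·310 = 390]
  row B: (310, 0, 1)   [0·390 + 1·310 = 310]
  390 = 1·310 + 80   → row C = row A − 1·row B = (80, 1, −1)   [check: 1·390 − 1·310 = 80]
  310 = 3·80 + 70   → row D = row B − 3·row C = (70, −3, 4)   [check: −3·390 + 4·310 = 70]
  80 = 1·70 + 10   → row E = row C − 1·row D = (10, 4, −5)   [check: 4·390 − 5·310 = 10]
  70 = 7·10 + 0   → remainder 0, stop. gcd = 10 (last nonzero row E).
So gcd(390, 310) = 10, with Bézout identity 4·390 − 5·310 = 10. Containment (⊇): the Bézout identity exhibits 10 as an element of (390, 310), giving (10) ⊆ (390, 310). Containment (⊆): since 10 | 390 and 10 | 310 (390 = 10·39, 310 = 10·31), every Z-linear combination of 390 and 310 is divisible by 10, so (390, 310) ⊆ (10). Therefore (390, 310) = (10), d = 10.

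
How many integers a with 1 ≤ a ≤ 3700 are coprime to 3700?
1440

The number of a ∈ {1, ..., 3700} with gcd(a, 3700) = 1 is by definition Euler's totient φ(3700). φ is multiplicative, with φ(p^e) = p^e − p^(e−1). Factorise 3700 = 2^2 · 5^2 · 37. Then
  φ(3700) = (2^2 − 2^1) · (5^2 − 5^1) · (37 − 1) = 2 · 20 · 36 = 1440.
So there are 1440 such integers.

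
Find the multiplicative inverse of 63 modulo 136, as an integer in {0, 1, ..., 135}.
63^(−1) ≡ 95 (mod 136)

Apply the extended Euclidean algorithm to (136, 63), tracking rows (r, s, t) with s·136 + t·63 = r. Each division r_prev = q·r_cur + r_new produces the new row as (previous row) − q·(current row):
  row A: (136, 1, 0)   [1·136 + 0·63 = 136]
  row B: (63, 0, 1)   [0·136 + 1·63 = 63]
  136 = 2·63 + 10   → row C = row A − 2·row B = (10, 1, −2)   [check: 1·136 − 2·63 = 10]
  63 = 6·10 + 3   → row D = row B − 6·row C = (3, −6, 13)   [check: −6·136 + 13·63 = 3]
  10 = 3·3 + 1   → row E = row C − 3·row D = (1, 19, −41)   [check: 19·136 − 41·63 = 1]
  3 = 3·1 + 0   → remainder 0, stop. gcd = 1 (last nonzero row E).
The gcd is 1, so 63 is invertible mod 136. The last nonzero row gives 19·136 − 41·63 = 1, so t = −41. So 63^(−1) ≡ −41 ≡ 95 (mod 136). Verify: 63 · 95 = 5985 ≡ 1 (mod 136). ✓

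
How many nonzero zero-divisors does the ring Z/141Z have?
In Z/141Z each nonzero element is either a unit (gcd with 141 is 1) or a zero-divisor (gcd > 1). The number of units is φ(141): factorise 141 = 3 · 47, so φ(141) = (3 − 1) · (47 − 1) = 2 · 46 = 92. The nonzero elements number 141 − 1 = 140. Hence the nonzero zero-divisors number 140 − 92 = 48.

Final answer: Z/141Z has 48 nonzero zero-divisors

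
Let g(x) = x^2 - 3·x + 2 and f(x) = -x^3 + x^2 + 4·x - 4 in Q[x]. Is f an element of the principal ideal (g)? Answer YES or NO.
In Q[x] the ideal (g) consists of all multiples of g, so f ∈ (g) iff g | f, i.e. iff the remainder of f on division by g is 0. Divide f by g (g is monic, so eliminate the leading term of the running remainder at each step):
  leading term -x^3: subtract (-x)·g(x) = -x^3 + 3·x^2 - 2·x, leaving -2·x^2 + 6·x - 4
  leading term -2·x^2: subtract (-2)·g(x) = -2·x^2 + 6·x - 4, leaving 0
The remainder is 0, so f(x) = g(x) · h(x) with h(x) = -x - 2. Hence g | f, i.e. f ∈ (g).

Final answer: YES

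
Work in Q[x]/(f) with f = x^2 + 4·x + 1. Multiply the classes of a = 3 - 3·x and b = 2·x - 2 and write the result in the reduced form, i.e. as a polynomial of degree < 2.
First multiply in Q[x] without reducing: a · b = -6·x^2 + 12·x - 6. Now divide by f(x) = x^2 + 4·x + 1, eliminating the leading term at each step:
  leading term -6·x^2: subtract (-6)·f(x) = -6·x^2 - 24·x - 6, leaving 36·x
The degree is now < 2, so this is the remainder. Hence a · b ≡ 36·x in Q[x]/(f).

Final answer: a · b ≡ 36·x (mod f(x))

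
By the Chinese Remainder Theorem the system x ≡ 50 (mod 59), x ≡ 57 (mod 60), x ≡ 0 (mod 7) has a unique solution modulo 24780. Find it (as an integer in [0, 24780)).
x ≡ 13797 (mod 24780); the representative in [0, 24780) is 13797

The moduli 59, 60, 7 are pairwise coprime, so by the CRT there is a unique solution mod 59·60·7 = 24780.
Solve by successive substitution. Start with x ≡ 50 (mod 59).
  Combine with x ≡ 57 (mod 60): write x = 50 + 59·t and require 50 + 59·t ≡ 57 (mod 60), i.e. 59·t ≡ 57 − 50 ≡ 7 (mod 60). Since 59^(−1) ≡ 59 (mod 60), t ≡ 59·7 ≡ 53 (mod 60). So x ≡ 50 + 59·53 = 3177 (mod 3540).
  Combine with x ≡ 0 (mod 7): write x = 3177 + 3540·t and require 3177 + 3540·t ≡ 0 (mod 7), i.e. 3540·t ≡ 0 − 3177 ≡ 1 (mod 7). Since 3540^(−1) ≡ 3 (mod 7) (3540 ≡ 5 (mod 7)), t ≡ 3·1 ≡ 3 (mod 7). So x ≡ 3177 + 3540·3 = 13797 (mod 24780).
Unique solution in [0, 24780): x = 13797.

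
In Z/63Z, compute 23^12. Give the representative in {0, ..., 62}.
1

Use repeated squaring. Binary(12) = 1100. Walk through the bits of the exponent 12 left-to-right: at each bit after the leading one, square the running value, then multiply by 23 if the bit is 1 (always reducing mod 63):
  bit 1 = 1 (leading): start with 23.
  bit 2 = 1: square 23^2 = 529 ≡ 25; bit is 1, so multiply 25·23 = 575 ≡ 8 (mod 63).
  bit 3 = 0: square 8^2 = 64 ≡ 1 (mod 63).
  bit 4 = 0: square 1^2 = 1 (mod 63).
Final value: 23^12 ≡ 1 (mod 63).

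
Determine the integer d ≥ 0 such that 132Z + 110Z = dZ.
In the PID Z, (a, b) is generated by gcd(a, b). Compute gcd(132, 110) with the extended Euclidean algorithm, tracking rows (r, s, t) with s·132 + t·110 = r:
  row A: (132, 1, 0)   [1·132 + 0·110 = 132]
  row B: (110, 0, 1)   [0·132 + 1·110 = 110]
  132 = 1·110 + 22   → row C = row A − 1·row B = (22, 1, −1)   [check: 1·132 − 1·110 = 22]
  110 = 5·22 + 0   → remainder 0, stop. gcd = 22 (last nonzero row C).
So gcd(132, 110) = 22, with Bézout identity 1·132 − 1·110 = 22. Containment (⊇): the Bézout identity exhibits 22 as an element of (132, 110), giving (22) ⊆ (132, 110). Containment (⊆): since 22 | 132 and 22 | 110 (132 = 22·6, 110 = 22·5), every Z-linear combination of 132 and 110 is divisible by 22, so (132, 110) ⊆ (22). Therefore (132, 110) = (22), d = 22.

Final answer: (132, 110) = (22); d = 22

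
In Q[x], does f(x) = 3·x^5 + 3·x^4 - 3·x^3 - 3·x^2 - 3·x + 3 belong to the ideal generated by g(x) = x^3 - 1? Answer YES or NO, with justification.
YES

In Q[x] the ideal (g) consists of all multiples of g, so f ∈ (g) iff g | f, i.e. iff the remainder of f on division by g is 0. Divide f by g (g is monic, so eliminate the leading term of the running remainder at each step):
  leading term 3·x^5: subtract (3·x^2)·g(x) = 3·x^5 - 3·x^2, leaving 3·x^4 - 3·x^3 - 3·x + 3
  leading term 3·x^4: subtract (3·x)·g(x) = 3·x^4 - 3·x, leaving 3 - 3·x^3
  leading term -3·x^3: subtract (-3)·g(x) = 3 - 3·x^3, leaving 0
The remainder is 0, so f(x) = g(x) · h(x) with h(x) = 3·x^2 + 3·x - 3. Hence g | f, i.e. f ∈ (g).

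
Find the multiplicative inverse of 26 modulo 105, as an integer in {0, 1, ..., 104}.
26^(−1) ≡ 101 (mod 105)

Apply the extended Euclidean algorithm to (105, 26), tracking rows (r, s, t) with s·105 + t·26 = r. Each division r_prev = q·r_cur + r_new produces the new row as (previous row) − q·(current row):
  row A: (105, 1, 0)   [1·105 + 0·26 = 105]
  row B: (26, 0, 1)   [0·105 + 1·26 = 26]
  105 = 4·26 + 1   → row C = row A − 4·row B = (1, 1, −4)   [check: 1·105 − 4·26 = 1]
  26 = 26·1 + 0   → remainder 0, stop. gcd = 1 (last nonzero row C).
The gcd is 1, so 26 is invertible mod 105. The last nonzero row gives 1·105 − 4·26 = 1, so t = −4. So 26^(−1) ≡ −4 ≡ 101 (mod 105). Verify: 26 · 101 = 2626 ≡ 1 (mod 105). ✓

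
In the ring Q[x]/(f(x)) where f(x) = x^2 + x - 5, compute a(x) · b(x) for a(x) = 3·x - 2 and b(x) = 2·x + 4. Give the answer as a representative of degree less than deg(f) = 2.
First multiply in Q[x] without reducing: a · b = 6·x^2 + 8·x - 8. Now divide by f(x) = x^2 + x - 5, eliminating the leading term at each step:
  leading term 6·x^2: subtract (6)·f(x) = 6·x^2 + 6·x - 30, leaving 2·x + 22
The degree is now < 2, so this is the remainder. Hence a · b ≡ 2·x + 22 in Q[x]/(f).

Final answer: a · b ≡ 2·x + 22 (mod f(x))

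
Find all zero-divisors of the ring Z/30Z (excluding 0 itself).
An element a ∈ Z/30Z (with a ≠ 0) is a zero-divisor iff gcd(a, 30) > 1 (because a is a unit precisely when gcd(a, n) = 1, and in Z/nZ every nonzero, non-unit element is a zero-divisor). Scan a = 1, ..., 29 and keep those with gcd(a, 30) > 1:
  gcd(2, 30) = 2, gcd(3, 30) = 3, gcd(4, 30) = 2, gcd(5, 30) = 5, gcd(6, 30) = 6, gcd(8, 30) = 2, gcd(9, 30) = 3, gcd(10, 30) = 10, gcd(12, 30) = 6, gcd(14, 30) = 2, gcd(15, 30) = 15, gcd(16, 30) = 2, gcd(18, 30) = 6, gcd(20, 30) = 10, gcd(21, 30) = 3, gcd(22, 30) = 2, gcd(24, 30) = 6, gcd(25, 30) = 5, gcd(26, 30) = 2, gcd(27, 30) = 3, gcd(28, 30) = 2.
All other a ∈ {1, ..., 29} have gcd(a, 30) = 1 and are units. So the nonzero zero-divisors are exactly the 21 values of a appearing in this scan.

Final answer: nonzero zero-divisors of Z/30Z = {2, 3, 4, 5, 6, 8, 9, 10, 12, 14, 15, 16, 18, 20, 21, 22, 24, 25, 26, 27, 28}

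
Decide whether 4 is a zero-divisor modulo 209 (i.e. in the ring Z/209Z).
NO

gcd(4, 209) = 1, so 4 is a unit in Z/209Z (it has a multiplicative inverse). A unit cannot be a zero-divisor: if 4·b ≡ 0 then multiplying both sides by 4^(−1) gives b ≡ 0. So 4 is not a zero-divisor.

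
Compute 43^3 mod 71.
58

Use repeated squaring. Binary(3) = 11. Walk through the bits of the exponent 3 left-to-right: at each bit after the leading one, square the running value, then multiply by 43 if the bit is 1 (always reducing mod 71):
  bit 1 = 1 (leading): start with 43.
  bit 2 = 1: square 43^2 = 1849 ≡ 3; bit is 1, so multiply 3·43 = 129 ≡ 58 (mod 71).
Final value: 43^3 ≡ 58 (mod 71).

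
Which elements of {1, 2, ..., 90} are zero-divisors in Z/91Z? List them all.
nonzero zero-divisors of Z/91Z = {7, 13, 14, 21, 26, 28, 35, 39, 42, 49, 52, 56, 63, 65, 70, 77, 78, 84}

An element a ∈ Z/91Z (with a ≠ 0) is a zero-divisor iff gcd(a, 91) > 1 (because a is a unit precisely when gcd(a, n) = 1, and in Z/nZ every nonzero, non-unit element is a zero-divisor). Scan a = 1, ..., 90 and keep those with gcd(a, 91) > 1:
  gcd(7, 91) = 7, gcd(13, 91) = 13, gcd(14, 91) = 7, gcd(21, 91) = 7, gcd(26, 91) = 13, gcd(28, 91) = 7, gcd(35, 91) = 7, gcd(39, 91) = 13, gcd(42, 91) = 7, gcd(49, 91) = 7, gcd(52, 91) = 13, gcd(56, 91) = 7, gcd(63, 91) = 7, gcd(65, 91) = 13, gcd(70, 91) = 7, gcd(77, 91) = 7, gcd(78, 91) = 13, gcd(84, 91) = 7.
All other a ∈ {1, ..., 90} have gcd(a, 91) = 1 and are units. So the nonzero zero-divisors are exactly the 18 values of a appearing in this scan.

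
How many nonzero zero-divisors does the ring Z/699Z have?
In Z/699Z each nonzero element is either a unit (gcd with 699 is 1) or a zero-divisor (gcd > 1). The number of units is φ(699): factorise 699 = 3 · 233, so φ(699) = (3 − 1) · (233 − 1) = 2 · 232 = 464. The nonzero elements number 699 − 1 = 698. Hence the nonzero zero-divisors number 698 − 464 = 234.

Final answer: Z/699Z has 234 nonzero zero-divisors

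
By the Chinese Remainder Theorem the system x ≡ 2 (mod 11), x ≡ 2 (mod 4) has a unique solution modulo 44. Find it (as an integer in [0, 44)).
x ≡ 2 (mod 44); the representative in [0, 44) is 2

The moduli 11, 4 are pairwise coprime, so by the CRT there is a unique solution mod 11·4 = 44.
Solve by successive substitution. Start with x ≡ 2 (mod 11).
  Combine with x ≡ 2 (mod 4): write x = 2 + 11·t and require 2 + 11·t ≡ 2 (mod 4), i.e. 11·t ≡ 2 − 2 ≡ 0 (mod 4). Since 11^(−1) ≡ 3 (mod 4) (11 ≡ 3 (mod 4)), t ≡ 3·0 ≡ 0 (mod 4). So x ≡ 2 + 11·0 = 2 (mod 44).
Unique solution in [0, 44): x = 2.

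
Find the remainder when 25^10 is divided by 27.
Use repeated squaring. Binary(10) = 1010. Walk through the bits of the exponent 10 left-to-right: at each bit after the leading one, square the running value, then multiply by 25 if the bit is 1 (always reducing mod 27):
  bit 1 = 1 (leading): start with 25.
  bit 2 = 0: square 25^2 = 625 ≡ 4 (mod 27).
  bit 3 = 1: square 4^2 = 16; bit is 1, so multiply 16·25 = 400 ≡ 22 (mod 27).
  bit 4 = 0: square 22^2 = 484 ≡ 25 (mod 27).
Final value: 25^10 ≡ 25 (mod 27).

Final answer: 25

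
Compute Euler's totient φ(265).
φ(265) = 208

φ is multiplicative, with φ(p^e) = p^e − p^(e−1). Factorise 265 = 5 · 53. Then
  φ(265) = (5 − 1) · (53 − 1) = 4 · 52 = 208.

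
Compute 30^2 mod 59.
Use repeated squaring. Binary(2) = 10. Walk through the bits of the exponent 2 left-to-right: at each bit after the leading one, square the running value, then multiply by 30 if the bit is 1 (always reducing mod 59):
  bit 1 = 1 (leading): start with 30.
  bit 2 = 0: square 30^2 = 900 ≡ 15 (mod 59).
Final value: 30^2 ≡ 15 (mod 59).

Final answer: 15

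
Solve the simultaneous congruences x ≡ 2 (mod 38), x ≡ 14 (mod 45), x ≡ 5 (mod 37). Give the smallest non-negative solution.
The moduli 38, 45, 37 are pairwise coprime, so by the CRT there is a unique solution mod 38·45·37 = 63270.
Solve by successive substitution. Start with x ≡ 2 (mod 38).
  Combine with x ≡ 14 (mod 45): write x = 2 + 38·t and require 2 + 38·t ≡ 14 (mod 45), i.e. 38·t ≡ 14 − 2 ≡ 12 (mod 45). Since 38^(−1) ≡ 32 (mod 45), t ≡ 32·12 ≡ 24 (mod 45). So x ≡ 2 + 38·24 = 914 (mod 1710).
  Combine with x ≡ 5 (mod 37): write x = 914 + 1710·t and require 914 + 1710·t ≡ 5 (mod 37), i.e. 1710·t ≡ 5 − 914 ≡ 16 (mod 37). Since 1710^(−1) ≡ 14 (mod 37) (1710 ≡ 8 (mod 37)), t ≡ 14·16 ≡ 2 (mod 37). So x ≡ 914 + 1710·2 = 4334 (mod 63270).
Unique solution in [0, 63270): x = 4334.

Final answer: x ≡ 4334 (mod 63270); the representative in [0, 63270) is 4334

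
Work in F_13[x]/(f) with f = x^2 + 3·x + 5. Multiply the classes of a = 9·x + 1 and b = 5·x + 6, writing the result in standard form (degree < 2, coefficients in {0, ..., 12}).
a · b ≡ 2·x + 2 (mod f(x))

Multiply as integer polynomials: a · b = 45·x^2 + 59·x + 6. Reducing coefficients mod 13: a · b ≡ 6·x^2 + 7·x + 6. Now divide by f(x) = x^2 + 3·x + 5 in F_13[x], eliminating the leading term at each step:
  leading term 6·x^2: subtract (6)·f(x) = 6·x^2 + 5·x + 4, leaving 2·x + 2 (coefficients mod 13)
The degree is now < 2, so this is the remainder. Hence a · b ≡ 2·x + 2 in F_13[x]/(f).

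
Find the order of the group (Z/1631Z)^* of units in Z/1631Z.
|(Z/1631Z)^*| = 1392

(Z/1631Z)^* consists of the classes a with gcd(a, 1631) = 1, so its order is φ(1631). φ is multiplicative, with φ(p^e) = p^e − p^(e−1). Factorise 1631 = 7 · 233. Then
  φ(1631) = (7 − 1) · (233 − 1) = 6 · 232 = 1392.
Thus |(Z/1631Z)^*| = 1392.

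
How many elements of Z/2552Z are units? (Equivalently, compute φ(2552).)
Z/2552Z has φ(2552) = 1120 units

An element a ∈ Z/2552Z is a unit iff gcd(a, 2552) = 1, so the number of units is φ(2552). φ is multiplicative, with φ(p^e) = p^e − p^(e−1). Factorise 2552 = 2^3 · 11 · 29. Then
  φ(2552) = (2^3 − 2^2) · (11 − 1) · (29 − 1) = 4 · 10 · 28 = 1120.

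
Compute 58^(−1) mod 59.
58^(−1) ≡ 58 (mod 59)

Apply the extended Euclidean algorithm to (59, 58), tracking rows (r, s, t) with s·59 + t·58 = r. Each division r_prev = q·r_cur + r_new produces the new row as (previous row) − q·(current row):
  row A: (59, 1, 0)   [1·59 + 0·58 = 59]
  row B: (58, 0, 1)   [0·59 + 1·58 = 58]
  59 = 1·58 + 1   → row C = row A − 1·row B = (1, 1, −1)   [check: 1·59 − 1·58 = 1]
  58 = 58·1 + 0   → remainder 0, stop. gcd = 1 (last nonzero row C).
The gcd is 1, so 58 is invertible mod 59. The last nonzero row gives 1·59 − 1·58 = 1, so t = −1. So 58^(−1) ≡ −1 ≡ 58 (mod 59). Verify: 58 · 58 = 3364 ≡ 1 (mod 59). ✓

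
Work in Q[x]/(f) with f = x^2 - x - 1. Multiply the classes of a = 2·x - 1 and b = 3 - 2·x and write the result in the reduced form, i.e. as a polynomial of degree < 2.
First multiply in Q[x] without reducing: a · b = -4·x^2 + 8·x - 3. Now divide by f(x) = x^2 - x - 1, eliminating the leading term at each step:
  leading term -4·x^2: subtract (-4)·f(x) = -4·x^2 + 4·x + 4, leaving 4·x - 7
The degree is now < 2, so this is the remainder. Hence a · b ≡ 4·x - 7 in Q[x]/(f).

Final answer: a · b ≡ 4·x - 7 (mod f(x))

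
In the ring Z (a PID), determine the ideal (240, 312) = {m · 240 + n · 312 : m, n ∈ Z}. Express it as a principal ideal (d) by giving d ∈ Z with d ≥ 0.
(240, 312) = (24); d = 24

In the PID Z, (a, b) is generated by gcd(a, b). Compute gcd(312, 240) with the extended Euclidean algorithm, tracking rows (r, s, t) with s·312 + t·240 = r:
  row A: (312, 1, 0)   [1·312 + 0·240 = 312]
  row B: (240, 0, 1)   [0·312 + 1·240 = 240]
  312 = 1·240 + 72   → row C = row A − 1·row B = (72, 1, −1)   [check: 1·312 − 1·240 = 72]
  240 = 3·72 + 24   → row D = row B − 3·row C = (24, −3, 4)   [check: −3·312 + 4·240 = 24]
  72 = 3·24 + 0   → remainder 0, stop. gcd = 24 (last nonzero row D).
So gcd(240, 312) = 24, with Bézout identity −3·312 + 4·240 = 24. Containment (⊇): the Bézout identity exhibits 24 as an element of (240, 312), giving (24) ⊆ (240, 312). Containment (⊆): since 24 | 240 and 24 | 312 (240 = 24·10, 312 = 24·13), every Z-linear combination of 240 and 312 is divisible by 24, so (240, 312) ⊆ (24). Therefore (240, 312) = (24), d = 24.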